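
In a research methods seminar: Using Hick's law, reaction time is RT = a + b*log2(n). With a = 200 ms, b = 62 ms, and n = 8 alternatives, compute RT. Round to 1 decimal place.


RT = 200 + 62 * log2(8)
log2(8) = 3.0
RT = 200 + 62 * 3.0
= 200 + 186.0
= 386.0 ms


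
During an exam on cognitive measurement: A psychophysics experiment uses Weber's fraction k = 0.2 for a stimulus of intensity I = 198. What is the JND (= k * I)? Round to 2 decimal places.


JND = k * I
JND = 0.2 * 198
= 39.60


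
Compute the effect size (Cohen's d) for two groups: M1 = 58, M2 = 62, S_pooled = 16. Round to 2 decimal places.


Cohen's d = (M1 - M2) / S_pooled
= (58 - 62) / 16
= -4 / 16
= -0.25


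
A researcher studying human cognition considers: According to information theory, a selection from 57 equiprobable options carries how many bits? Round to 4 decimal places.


H = log2(n)
H = log2(57)
= 5.8329


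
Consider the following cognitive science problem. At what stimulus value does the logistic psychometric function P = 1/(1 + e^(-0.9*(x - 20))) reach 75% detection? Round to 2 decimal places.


At P = 0.75: 0.75 = 1/(1 + e^(-k*(x-x0)))
Solving: e^(-k*(x-x0)) = 1/3
x = x0 + ln(3)/k
ln(3) = 1.0986
x = 20 + 1.0986/0.9
= 20 + 1.2207
= 21.22


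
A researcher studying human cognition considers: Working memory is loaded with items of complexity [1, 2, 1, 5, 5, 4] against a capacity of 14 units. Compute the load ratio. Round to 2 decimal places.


Total complexity = 1 + 2 + 1 + 5 + 5 + 4 = 18
Load = total / capacity = 18 / 14
= 1.29


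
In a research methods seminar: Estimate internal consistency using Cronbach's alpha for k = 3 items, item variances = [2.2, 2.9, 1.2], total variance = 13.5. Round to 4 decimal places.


alpha = (k/(k-1)) * (1 - sum(s_i^2)/s_total^2)
sum(item variances) = 6.3
k/(k-1) = 3/2 = 1.5
1 - 6.3/13.5 = 1 - 0.466667 = 0.533333
alpha = 1.5 * 0.533333
= 0.8000


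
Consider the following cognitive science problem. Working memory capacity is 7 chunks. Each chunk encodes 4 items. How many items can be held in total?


Total items = chunks * items_per_chunk
= 7 * 4
= 28


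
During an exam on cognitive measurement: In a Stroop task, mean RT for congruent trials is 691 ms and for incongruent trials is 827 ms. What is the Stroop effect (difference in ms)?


Stroop effect = RT(incongruent) - RT(congruent)
= 827 - 691
= 136 ms


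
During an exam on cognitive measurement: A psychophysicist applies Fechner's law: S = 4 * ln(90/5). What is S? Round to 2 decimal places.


S = 4 * ln(90/5)
I/I0 = 18.0
ln(18.0) = 2.8904
S = 4 * 2.8904
= 11.56


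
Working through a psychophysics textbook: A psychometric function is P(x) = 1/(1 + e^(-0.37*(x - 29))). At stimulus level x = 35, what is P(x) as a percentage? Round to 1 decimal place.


P(x) = 1/(1 + e^(-0.37*(35 - 29)))
Exponent = -0.37 * 6 = -2.22
e^(-2.22) = 0.108609
P = 1/(1 + 0.108609) = 0.902031
Percentage = 90.2


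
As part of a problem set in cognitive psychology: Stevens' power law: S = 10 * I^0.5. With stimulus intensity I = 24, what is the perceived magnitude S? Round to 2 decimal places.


S = 10 * 24^0.5
24^0.5 = 4.899
S = 10 * 4.899
= 48.99


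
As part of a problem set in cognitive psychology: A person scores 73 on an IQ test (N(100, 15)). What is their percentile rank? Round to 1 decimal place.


z = (IQ - mean) / SD
z = (73 - 100) / 15 = -1.8
Percentile = Phi(-1.8) * 100
Phi(-1.8) = 0.03593
= 3.6


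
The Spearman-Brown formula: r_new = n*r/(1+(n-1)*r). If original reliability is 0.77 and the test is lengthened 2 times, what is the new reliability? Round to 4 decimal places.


r_new = n*r / (1 + (n-1)*r)
Numerator = 2 * 0.77 = 1.54
Denominator = 1 + 1 * 0.77 = 1.77
r_new = 1.54 / 1.77
= 0.8701


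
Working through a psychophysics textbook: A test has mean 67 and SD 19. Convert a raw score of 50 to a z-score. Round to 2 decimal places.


z = (X - mu) / sigma
= (50 - 67) / 19
= -17 / 19
= -0.89


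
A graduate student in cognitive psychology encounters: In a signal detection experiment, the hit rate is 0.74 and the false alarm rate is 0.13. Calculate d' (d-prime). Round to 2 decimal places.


d' = z(HR) - z(FAR)
z(0.74) = 0.6433
z(0.13) = -1.1264
d' = 0.6433 - -1.1264
= 1.77


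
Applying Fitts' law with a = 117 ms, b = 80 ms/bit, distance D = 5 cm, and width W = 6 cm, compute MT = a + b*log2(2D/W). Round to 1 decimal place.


MT = 117 + 80 * log2(2*5/6)
2D/W = 1.666667
log2(1.666667) = 0.737
MT = 117 + 80 * 0.737
= 176.0 ms


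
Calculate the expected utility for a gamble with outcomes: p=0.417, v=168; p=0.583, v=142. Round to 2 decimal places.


EU = sum(p_i * v_i)
0.417 * 168 = 70.056
0.583 * 142 = 82.786
EU = 70.056 + 82.786
= 152.84


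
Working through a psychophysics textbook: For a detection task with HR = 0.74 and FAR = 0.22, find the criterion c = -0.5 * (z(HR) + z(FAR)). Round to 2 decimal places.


c = -0.5 * (z(HR) + z(FAR))
z(0.74) = 0.6433
z(0.22) = -0.7722
c = -0.5 * (0.6433 + -0.7722)
= -0.5 * -0.1289
= 0.06


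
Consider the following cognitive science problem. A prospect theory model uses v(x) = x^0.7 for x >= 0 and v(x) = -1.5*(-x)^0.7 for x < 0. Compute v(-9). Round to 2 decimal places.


Since x = -9 < 0, use v(x) = -lambda*(-x)^alpha
(-x) = 9
9^0.7 = 4.6555
v(-9) = -1.5 * 4.6555
= -6.98


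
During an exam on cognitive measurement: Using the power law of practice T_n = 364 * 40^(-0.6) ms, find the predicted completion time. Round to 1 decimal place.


T_n = 364 * 40^(-0.6)
40^(-0.6) = 0.109336
T_n = 364 * 0.109336
= 39.8 ms


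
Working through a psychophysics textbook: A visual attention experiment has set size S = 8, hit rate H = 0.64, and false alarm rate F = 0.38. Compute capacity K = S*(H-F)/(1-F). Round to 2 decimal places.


K = S * (H - F) / (1 - F)
H - F = 0.26
1 - F = 0.62
K = 8 * 0.26 / 0.62
= 3.35


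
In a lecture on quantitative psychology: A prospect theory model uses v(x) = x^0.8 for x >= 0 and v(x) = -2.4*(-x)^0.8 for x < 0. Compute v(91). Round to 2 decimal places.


Since x = 91 >= 0, use v(x) = x^0.8
91^0.8 = 36.9176
v(91) = 36.92


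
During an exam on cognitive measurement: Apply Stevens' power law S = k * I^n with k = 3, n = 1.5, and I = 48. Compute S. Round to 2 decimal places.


S = 3 * 48^1.5
48^1.5 = 332.5538
S = 3 * 332.5538
= 997.66


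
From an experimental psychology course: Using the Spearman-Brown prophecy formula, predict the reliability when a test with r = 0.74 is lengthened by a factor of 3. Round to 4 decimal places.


r_new = n*r / (1 + (n-1)*r)
Numerator = 3 * 0.74 = 2.22
Denominator = 1 + 2 * 0.74 = 2.48
r_new = 2.22 / 2.48
= 0.8952


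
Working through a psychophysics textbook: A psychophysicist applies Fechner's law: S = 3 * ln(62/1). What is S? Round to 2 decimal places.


S = 3 * ln(62/1)
I/I0 = 62.0
ln(62.0) = 4.1271
S = 3 * 4.1271
= 12.38


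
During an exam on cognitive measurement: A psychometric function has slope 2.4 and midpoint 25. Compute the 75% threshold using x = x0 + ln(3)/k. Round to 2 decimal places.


At P = 0.75: 0.75 = 1/(1 + e^(-k*(x-x0)))
Solving: e^(-k*(x-x0)) = 1/3
x = x0 + ln(3)/k
ln(3) = 1.0986
x = 25 + 1.0986/2.4
= 25 + 0.4578
= 25.46


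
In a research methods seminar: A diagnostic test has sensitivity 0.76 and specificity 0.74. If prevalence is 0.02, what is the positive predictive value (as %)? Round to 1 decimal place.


PPV = (sens * prev) / (sens * prev + (1-spec) * (1-prev))
Numerator = 0.76 * 0.02 = 0.0152
P(positive and no disease) = (1 - spec) * (1 - prev) = (1 - 0.74) * (1 - 0.02) = 0.2548
Denominator = 0.0152 + 0.2548 = 0.27
PPV = 0.0152 / 0.27 = 0.056296
As percentage = 5.6


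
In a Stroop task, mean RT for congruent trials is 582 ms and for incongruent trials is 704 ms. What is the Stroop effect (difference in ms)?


Stroop effect = RT(incongruent) - RT(congruent)
= 704 - 582
= 122 ms


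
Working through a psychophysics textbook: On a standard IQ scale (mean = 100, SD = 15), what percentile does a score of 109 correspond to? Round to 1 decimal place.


z = (IQ - mean) / SD
z = (109 - 100) / 15 = 0.6
Percentile = Phi(0.6) * 100
Phi(0.6) = 0.725747
= 72.6


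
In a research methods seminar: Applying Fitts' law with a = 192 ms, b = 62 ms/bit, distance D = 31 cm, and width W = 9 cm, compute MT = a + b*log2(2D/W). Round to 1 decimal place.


MT = 192 + 62 * log2(2*31/9)
2D/W = 6.888889
log2(6.888889) = 2.7843
MT = 192 + 62 * 2.7843
= 364.6 ms


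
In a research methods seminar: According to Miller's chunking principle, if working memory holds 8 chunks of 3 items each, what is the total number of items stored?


Total items = chunks * items_per_chunk
= 8 * 3
= 24


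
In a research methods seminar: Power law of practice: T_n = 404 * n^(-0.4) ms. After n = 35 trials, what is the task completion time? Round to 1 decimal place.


T_n = 404 * 35^(-0.4)
35^(-0.4) = 0.241197
T_n = 404 * 0.241197
= 97.4 ms


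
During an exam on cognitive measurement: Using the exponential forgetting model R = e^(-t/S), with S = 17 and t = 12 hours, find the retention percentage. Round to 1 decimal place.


R = e^(-t/S)
-t/S = -12/17 = -0.705882
R = e^(-0.705882) = 0.493673
Percentage = 0.493673 * 100
= 49.4


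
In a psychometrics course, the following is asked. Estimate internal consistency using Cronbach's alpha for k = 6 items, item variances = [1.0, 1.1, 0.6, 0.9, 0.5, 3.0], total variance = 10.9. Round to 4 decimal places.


alpha = (k/(k-1)) * (1 - sum(s_i^2)/s_total^2)
sum(item variances) = 7.1
k/(k-1) = 6/5 = 1.2
1 - 7.1/10.9 = 1 - 0.651376 = 0.348624
alpha = 1.2 * 0.348624
= 0.4183


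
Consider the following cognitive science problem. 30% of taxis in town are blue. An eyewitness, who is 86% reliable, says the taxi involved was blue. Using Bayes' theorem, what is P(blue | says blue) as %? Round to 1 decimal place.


P(blue | says blue) = P(says blue | blue)*P(blue) / [P(says blue | blue)*P(blue) + P(says blue | not blue)*P(not blue)]
Numerator = 0.86 * 0.3 = 0.258
False identification = 0.14 * 0.7 = 0.098
P = 0.258 / (0.258 + 0.098)
= 0.258 / 0.356
As percentage = 72.5


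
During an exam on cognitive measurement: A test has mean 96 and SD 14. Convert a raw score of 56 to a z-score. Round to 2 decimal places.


z = (X - mu) / sigma
= (56 - 96) / 14
= -40 / 14
= -2.86


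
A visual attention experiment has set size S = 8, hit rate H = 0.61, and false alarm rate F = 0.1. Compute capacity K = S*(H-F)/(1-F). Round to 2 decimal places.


K = S * (H - F) / (1 - F)
H - F = 0.51
1 - F = 0.9
K = 8 * 0.51 / 0.9
= 4.53


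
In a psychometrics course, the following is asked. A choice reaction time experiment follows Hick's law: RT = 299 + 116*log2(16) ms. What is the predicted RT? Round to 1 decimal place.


RT = 299 + 116 * log2(16)
log2(16) = 4.0
RT = 299 + 116 * 4.0
= 299 + 464.0
= 763.0 ms


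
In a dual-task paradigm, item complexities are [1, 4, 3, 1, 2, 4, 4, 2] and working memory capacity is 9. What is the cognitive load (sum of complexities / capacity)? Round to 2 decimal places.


Total complexity = 1 + 4 + 3 + 1 + 2 + 4 + 4 + 2 = 21
Load = total / capacity = 21 / 9
= 2.33


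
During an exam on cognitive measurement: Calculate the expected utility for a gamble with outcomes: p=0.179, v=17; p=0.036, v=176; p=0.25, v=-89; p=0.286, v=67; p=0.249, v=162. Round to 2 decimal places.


EU = sum(p_i * v_i)
0.179 * 17 = 3.043
0.036 * 176 = 6.336
0.25 * -89 = -22.25
0.286 * 67 = 19.162
0.249 * 162 = 40.338
EU = 3.043 + 6.336 + -22.25 + 19.162 + 40.338
= 46.63


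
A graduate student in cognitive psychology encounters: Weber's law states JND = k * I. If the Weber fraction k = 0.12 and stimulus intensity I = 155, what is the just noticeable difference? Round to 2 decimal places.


JND = k * I
JND = 0.12 * 155
= 18.60


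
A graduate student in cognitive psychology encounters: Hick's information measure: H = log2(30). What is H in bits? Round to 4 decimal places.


H = log2(n)
H = log2(30)
= 4.9069


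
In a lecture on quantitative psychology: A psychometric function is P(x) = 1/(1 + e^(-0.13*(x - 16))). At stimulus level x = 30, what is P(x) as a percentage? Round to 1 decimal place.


P(x) = 1/(1 + e^(-0.13*(30 - 16)))
Exponent = -0.13 * 14 = -1.82
e^(-1.82) = 0.162026
P = 1/(1 + 0.162026) = 0.860566
Percentage = 86.1


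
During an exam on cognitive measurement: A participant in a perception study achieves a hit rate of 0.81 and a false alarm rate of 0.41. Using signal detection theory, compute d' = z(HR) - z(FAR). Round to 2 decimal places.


d' = z(HR) - z(FAR)
z(0.81) = 0.8779
z(0.41) = -0.2275
d' = 0.8779 - -0.2275
= 1.11


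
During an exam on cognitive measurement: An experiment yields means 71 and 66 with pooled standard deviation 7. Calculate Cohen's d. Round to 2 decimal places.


Cohen's d = (M1 - M2) / S_pooled
= (71 - 66) / 7
= 5 / 7
= 0.71


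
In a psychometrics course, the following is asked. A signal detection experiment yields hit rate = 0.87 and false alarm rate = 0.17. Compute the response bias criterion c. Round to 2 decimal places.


c = -0.5 * (z(HR) + z(FAR))
z(0.87) = 1.1264
z(0.17) = -0.9542
c = -0.5 * (1.1264 + -0.9542)
= -0.5 * 0.1722
= -0.09


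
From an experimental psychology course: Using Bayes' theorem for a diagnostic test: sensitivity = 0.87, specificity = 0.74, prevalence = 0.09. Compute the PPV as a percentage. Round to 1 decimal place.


PPV = (sens * prev) / (sens * prev + (1-spec) * (1-prev))
Numerator = 0.87 * 0.09 = 0.0783
P(positive and no disease) = (1 - spec) * (1 - prev) = (1 - 0.74) * (1 - 0.09) = 0.2366
Denominator = 0.0783 + 0.2366 = 0.3149
PPV = 0.0783 / 0.3149 = 0.24865
As percentage = 24.9


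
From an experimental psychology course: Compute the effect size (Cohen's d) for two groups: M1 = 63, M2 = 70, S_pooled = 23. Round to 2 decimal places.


Cohen's d = (M1 - M2) / S_pooled
= (63 - 70) / 23
= -7 / 23
= -0.30


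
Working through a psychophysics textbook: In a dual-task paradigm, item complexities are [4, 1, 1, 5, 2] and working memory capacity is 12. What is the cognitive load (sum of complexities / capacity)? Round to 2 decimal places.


Total complexity = 4 + 1 + 1 + 5 + 2 = 13
Load = total / capacity = 13 / 12
= 1.08


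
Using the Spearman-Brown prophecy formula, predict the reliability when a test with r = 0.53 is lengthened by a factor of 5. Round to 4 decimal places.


r_new = n*r / (1 + (n-1)*r)
Numerator = 5 * 0.53 = 2.65
Denominator = 1 + 4 * 0.53 = 3.12
r_new = 2.65 / 3.12
= 0.8494


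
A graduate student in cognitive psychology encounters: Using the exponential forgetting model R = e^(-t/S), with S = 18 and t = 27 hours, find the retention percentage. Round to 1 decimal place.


R = e^(-t/S)
-t/S = -27/18 = -1.5
R = e^(-1.5) = 0.22313
Percentage = 0.22313 * 100
= 22.3


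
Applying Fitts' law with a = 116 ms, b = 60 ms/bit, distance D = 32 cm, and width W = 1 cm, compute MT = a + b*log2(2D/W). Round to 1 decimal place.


MT = 116 + 60 * log2(2*32/1)
2D/W = 64.0
log2(64.0) = 6.0
MT = 116 + 60 * 6.0
= 476.0 ms


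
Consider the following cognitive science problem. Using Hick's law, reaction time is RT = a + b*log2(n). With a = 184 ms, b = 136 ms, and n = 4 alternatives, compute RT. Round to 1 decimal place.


RT = 184 + 136 * log2(4)
log2(4) = 2.0
RT = 184 + 136 * 2.0
= 184 + 272.0
= 456.0 ms


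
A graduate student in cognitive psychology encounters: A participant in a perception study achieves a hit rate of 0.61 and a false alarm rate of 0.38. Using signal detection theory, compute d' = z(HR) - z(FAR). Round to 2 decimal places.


d' = z(HR) - z(FAR)
z(0.61) = 0.2793
z(0.38) = -0.3055
d' = 0.2793 - -0.3055
= 0.58


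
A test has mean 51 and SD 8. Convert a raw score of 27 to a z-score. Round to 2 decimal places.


z = (X - mu) / sigma
= (27 - 51) / 8
= -24 / 8
= -3.00


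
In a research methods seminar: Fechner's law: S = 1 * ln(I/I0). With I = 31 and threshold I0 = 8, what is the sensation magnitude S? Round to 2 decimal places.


S = 1 * ln(31/8)
I/I0 = 3.875
ln(3.875) = 1.3545
S = 1 * 1.3545
= 1.35


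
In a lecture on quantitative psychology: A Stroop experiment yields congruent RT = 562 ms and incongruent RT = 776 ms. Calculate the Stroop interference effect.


Stroop effect = RT(incongruent) - RT(congruent)
= 776 - 562
= 214 ms


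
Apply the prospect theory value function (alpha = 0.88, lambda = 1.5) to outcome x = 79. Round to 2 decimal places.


Since x = 79 >= 0, use v(x) = x^0.88
79^0.88 = 46.764
v(79) = 46.76


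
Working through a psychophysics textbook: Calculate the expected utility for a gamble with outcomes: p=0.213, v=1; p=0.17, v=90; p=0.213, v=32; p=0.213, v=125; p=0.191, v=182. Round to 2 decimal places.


EU = sum(p_i * v_i)
0.213 * 1 = 0.213
0.17 * 90 = 15.3
0.213 * 32 = 6.816
0.213 * 125 = 26.625
0.191 * 182 = 34.762
EU = 0.213 + 15.3 + 6.816 + 26.625 + 34.762
= 83.72


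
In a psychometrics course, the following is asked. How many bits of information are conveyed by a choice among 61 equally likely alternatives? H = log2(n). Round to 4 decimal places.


H = log2(n)
H = log2(61)
= 5.9307


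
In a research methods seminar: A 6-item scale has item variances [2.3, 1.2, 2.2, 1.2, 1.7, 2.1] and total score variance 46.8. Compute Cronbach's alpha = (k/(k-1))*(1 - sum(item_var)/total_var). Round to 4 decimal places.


alpha = (k/(k-1)) * (1 - sum(s_i^2)/s_total^2)
sum(item variances) = 10.7
k/(k-1) = 6/5 = 1.2
1 - 10.7/46.8 = 1 - 0.228632 = 0.771368
alpha = 1.2 * 0.771368
= 0.9256


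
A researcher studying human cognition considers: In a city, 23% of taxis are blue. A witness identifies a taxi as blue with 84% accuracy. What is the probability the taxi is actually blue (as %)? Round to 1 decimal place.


P(blue | says blue) = P(says blue | blue)*P(blue) / [P(says blue | blue)*P(blue) + P(says blue | not blue)*P(not blue)]
Numerator = 0.84 * 0.23 = 0.1932
False identification = 0.16 * 0.77 = 0.1232
P = 0.1932 / (0.1932 + 0.1232)
= 0.1932 / 0.3164
As percentage = 61.1


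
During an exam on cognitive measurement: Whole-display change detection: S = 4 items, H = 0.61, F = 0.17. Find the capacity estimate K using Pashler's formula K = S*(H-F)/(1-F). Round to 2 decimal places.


K = S * (H - F) / (1 - F)
H - F = 0.44
1 - F = 0.83
K = 4 * 0.44 / 0.83
= 2.12


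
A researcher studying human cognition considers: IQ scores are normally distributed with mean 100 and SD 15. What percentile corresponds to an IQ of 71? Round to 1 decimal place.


z = (IQ - mean) / SD
z = (71 - 100) / 15 = -1.9333
Percentile = Phi(-1.9333) * 100
Phi(-1.9333) = 0.0266
= 2.7


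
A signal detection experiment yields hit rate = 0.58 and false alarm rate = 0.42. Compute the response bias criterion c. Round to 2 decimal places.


c = -0.5 * (z(HR) + z(FAR))
z(0.58) = 0.2019
z(0.42) = -0.2019
c = -0.5 * (0.2019 + -0.2019)
= -0.5 * 0.0
= 0.00


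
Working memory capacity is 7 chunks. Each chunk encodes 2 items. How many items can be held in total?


Total items = chunks * items_per_chunk
= 7 * 2
= 14


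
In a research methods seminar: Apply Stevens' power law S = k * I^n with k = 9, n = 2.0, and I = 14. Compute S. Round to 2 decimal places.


S = 9 * 14^2.0
14^2.0 = 196.0
S = 9 * 196.0
= 1764.00


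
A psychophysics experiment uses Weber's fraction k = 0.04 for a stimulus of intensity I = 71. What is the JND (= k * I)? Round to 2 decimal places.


JND = k * I
JND = 0.04 * 71
= 2.84


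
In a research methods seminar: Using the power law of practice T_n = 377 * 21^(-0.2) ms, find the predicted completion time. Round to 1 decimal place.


T_n = 377 * 21^(-0.2)
21^(-0.2) = 0.543946
T_n = 377 * 0.543946
= 205.1 ms


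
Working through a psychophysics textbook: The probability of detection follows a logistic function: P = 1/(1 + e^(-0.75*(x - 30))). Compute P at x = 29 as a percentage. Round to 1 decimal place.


P(x) = 1/(1 + e^(-0.75*(29 - 30)))
Exponent = -0.75 * -1 = 0.75
e^(0.75) = 2.117
P = 1/(1 + 2.117) = 0.320821
Percentage = 32.1


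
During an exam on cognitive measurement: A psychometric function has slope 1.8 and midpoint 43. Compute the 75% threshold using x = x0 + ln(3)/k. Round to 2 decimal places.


At P = 0.75: 0.75 = 1/(1 + e^(-k*(x-x0)))
Solving: e^(-k*(x-x0)) = 1/3
x = x0 + ln(3)/k
ln(3) = 1.0986
x = 43 + 1.0986/1.8
= 43 + 0.6103
= 43.61


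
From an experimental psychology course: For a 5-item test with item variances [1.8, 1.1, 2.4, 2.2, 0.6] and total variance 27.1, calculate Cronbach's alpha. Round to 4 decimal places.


alpha = (k/(k-1)) * (1 - sum(s_i^2)/s_total^2)
sum(item variances) = 8.1
k/(k-1) = 5/4 = 1.25
1 - 8.1/27.1 = 1 - 0.298893 = 0.701107
alpha = 1.25 * 0.701107
= 0.8764


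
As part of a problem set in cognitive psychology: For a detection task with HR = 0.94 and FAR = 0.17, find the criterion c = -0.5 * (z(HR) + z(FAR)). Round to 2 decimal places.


c = -0.5 * (z(HR) + z(FAR))
z(0.94) = 1.5548
z(0.17) = -0.9542
c = -0.5 * (1.5548 + -0.9542)
= -0.5 * 0.6006
= -0.30


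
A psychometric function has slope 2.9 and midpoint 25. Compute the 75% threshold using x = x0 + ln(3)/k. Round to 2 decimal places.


At P = 0.75: 0.75 = 1/(1 + e^(-k*(x-x0)))
Solving: e^(-k*(x-x0)) = 1/3
x = x0 + ln(3)/k
ln(3) = 1.0986
x = 25 + 1.0986/2.9
= 25 + 0.3788
= 25.38


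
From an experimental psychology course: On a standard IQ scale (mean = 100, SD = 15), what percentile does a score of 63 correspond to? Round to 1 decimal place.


z = (IQ - mean) / SD
z = (63 - 100) / 15 = -2.4667
Percentile = Phi(-2.4667) * 100
Phi(-2.4667) = 0.006818
= 0.7


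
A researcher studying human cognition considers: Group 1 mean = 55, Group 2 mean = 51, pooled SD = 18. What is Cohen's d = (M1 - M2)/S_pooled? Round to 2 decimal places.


Cohen's d = (M1 - M2) / S_pooled
= (55 - 51) / 18
= 4 / 18
= 0.22


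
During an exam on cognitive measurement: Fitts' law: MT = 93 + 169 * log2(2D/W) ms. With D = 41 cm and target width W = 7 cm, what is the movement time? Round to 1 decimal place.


MT = 93 + 169 * log2(2*41/7)
2D/W = 11.714286
log2(11.714286) = 3.5502
MT = 93 + 169 * 3.5502
= 693.0 ms


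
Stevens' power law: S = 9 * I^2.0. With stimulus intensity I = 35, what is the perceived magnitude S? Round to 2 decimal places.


S = 9 * 35^2.0
35^2.0 = 1225.0
S = 9 * 1225.0
= 11025.00


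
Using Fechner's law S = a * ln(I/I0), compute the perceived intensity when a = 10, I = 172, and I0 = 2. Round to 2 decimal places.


S = 10 * ln(172/2)
I/I0 = 86.0
ln(86.0) = 4.4543
S = 10 * 4.4543
= 44.54


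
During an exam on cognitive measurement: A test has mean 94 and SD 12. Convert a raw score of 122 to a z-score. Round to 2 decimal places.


z = (X - mu) / sigma
= (122 - 94) / 12
= 28 / 12
= 2.33


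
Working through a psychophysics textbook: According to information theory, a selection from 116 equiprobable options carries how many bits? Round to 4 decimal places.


H = log2(n)
H = log2(116)
= 6.8580


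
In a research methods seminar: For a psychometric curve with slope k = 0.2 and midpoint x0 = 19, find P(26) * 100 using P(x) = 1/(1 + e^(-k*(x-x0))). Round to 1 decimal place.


P(x) = 1/(1 + e^(-0.2*(26 - 19)))
Exponent = -0.2 * 7 = -1.4
e^(-1.4) = 0.246597
P = 1/(1 + 0.246597) = 0.802184
Percentage = 80.2


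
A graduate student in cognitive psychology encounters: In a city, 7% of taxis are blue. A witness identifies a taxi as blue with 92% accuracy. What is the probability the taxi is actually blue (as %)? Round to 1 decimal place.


P(blue | says blue) = P(says blue | blue)*P(blue) / [P(says blue | blue)*P(blue) + P(says blue | not blue)*P(not blue)]
Numerator = 0.92 * 0.07 = 0.0644
False identification = 0.08 * 0.93 = 0.0744
P = 0.0644 / (0.0644 + 0.0744)
= 0.0644 / 0.1388
As percentage = 46.4


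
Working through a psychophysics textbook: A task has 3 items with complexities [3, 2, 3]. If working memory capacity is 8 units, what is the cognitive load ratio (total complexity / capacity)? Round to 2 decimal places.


Total complexity = 3 + 2 + 3 = 8
Load = total / capacity = 8 / 8
= 1.00


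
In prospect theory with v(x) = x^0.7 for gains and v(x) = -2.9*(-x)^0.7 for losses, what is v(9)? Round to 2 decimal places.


Since x = 9 >= 0, use v(x) = x^0.7
9^0.7 = 4.6555
v(9) = 4.66


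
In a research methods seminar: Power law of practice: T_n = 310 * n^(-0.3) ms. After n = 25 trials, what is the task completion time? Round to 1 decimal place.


T_n = 310 * 25^(-0.3)
25^(-0.3) = 0.380731
T_n = 310 * 0.380731
= 118.0 ms


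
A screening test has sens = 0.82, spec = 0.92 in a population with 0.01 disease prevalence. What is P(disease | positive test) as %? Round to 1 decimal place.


PPV = (sens * prev) / (sens * prev + (1-spec) * (1-prev))
Numerator = 0.82 * 0.01 = 0.0082
P(positive and no disease) = (1 - spec) * (1 - prev) = (1 - 0.92) * (1 - 0.01) = 0.0792
Denominator = 0.0082 + 0.0792 = 0.0874
PPV = 0.0082 / 0.0874 = 0.093822
As percentage = 9.4


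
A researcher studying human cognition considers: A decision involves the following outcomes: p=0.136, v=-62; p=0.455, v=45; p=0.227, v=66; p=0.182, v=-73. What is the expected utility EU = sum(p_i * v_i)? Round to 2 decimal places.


EU = sum(p_i * v_i)
0.136 * -62 = -8.432
0.455 * 45 = 20.475
0.227 * 66 = 14.982
0.182 * -73 = -13.286
EU = -8.432 + 20.475 + 14.982 + -13.286
= 13.74


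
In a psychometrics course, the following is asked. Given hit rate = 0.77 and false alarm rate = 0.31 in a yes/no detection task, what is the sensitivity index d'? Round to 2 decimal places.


d' = z(HR) - z(FAR)
z(0.77) = 0.7388
z(0.31) = -0.4959
d' = 0.7388 - -0.4959
= 1.23


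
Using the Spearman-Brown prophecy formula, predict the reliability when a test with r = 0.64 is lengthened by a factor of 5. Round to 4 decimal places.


r_new = n*r / (1 + (n-1)*r)
Numerator = 5 * 0.64 = 3.2
Denominator = 1 + 4 * 0.64 = 3.56
r_new = 3.2 / 3.56
= 0.8989


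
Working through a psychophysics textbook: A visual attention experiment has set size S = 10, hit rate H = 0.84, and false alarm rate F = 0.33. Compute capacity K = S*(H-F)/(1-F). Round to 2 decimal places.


K = S * (H - F) / (1 - F)
H - F = 0.51
1 - F = 0.67
K = 10 * 0.51 / 0.67
= 7.61


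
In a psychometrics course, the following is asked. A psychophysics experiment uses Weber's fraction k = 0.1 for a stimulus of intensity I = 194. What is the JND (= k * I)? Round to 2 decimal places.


JND = k * I
JND = 0.1 * 194
= 19.40


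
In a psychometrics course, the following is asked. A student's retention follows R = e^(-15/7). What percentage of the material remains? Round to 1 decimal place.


R = e^(-t/S)
-t/S = -15/7 = -2.142857
R = e^(-2.142857) = 0.117319
Percentage = 0.117319 * 100
= 11.7


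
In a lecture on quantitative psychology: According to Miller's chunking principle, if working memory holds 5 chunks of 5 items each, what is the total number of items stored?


Total items = chunks * items_per_chunk
= 5 * 5
= 25


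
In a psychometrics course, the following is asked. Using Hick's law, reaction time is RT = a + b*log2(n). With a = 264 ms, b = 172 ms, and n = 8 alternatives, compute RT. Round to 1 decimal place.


RT = 264 + 172 * log2(8)
log2(8) = 3.0
RT = 264 + 172 * 3.0
= 264 + 516.0
= 780.0 ms


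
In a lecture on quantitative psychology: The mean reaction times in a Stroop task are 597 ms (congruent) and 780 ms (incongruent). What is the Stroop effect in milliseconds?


Stroop effect = RT(incongruent) - RT(congruent)
= 780 - 597
= 183 ms


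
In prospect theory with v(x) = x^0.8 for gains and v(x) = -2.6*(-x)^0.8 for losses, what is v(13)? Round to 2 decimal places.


Since x = 13 >= 0, use v(x) = x^0.8
13^0.8 = 7.7831
v(13) = 7.78


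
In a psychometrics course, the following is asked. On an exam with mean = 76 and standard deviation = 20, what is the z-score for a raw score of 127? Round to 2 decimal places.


z = (X - mu) / sigma
= (127 - 76) / 20
= 51 / 20
= 2.55


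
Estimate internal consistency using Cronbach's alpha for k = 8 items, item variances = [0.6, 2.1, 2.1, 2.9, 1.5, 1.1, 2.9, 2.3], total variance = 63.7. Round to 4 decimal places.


alpha = (k/(k-1)) * (1 - sum(s_i^2)/s_total^2)
sum(item variances) = 15.5
k/(k-1) = 8/7 = 1.142857
1 - 15.5/63.7 = 1 - 0.243328 = 0.756672
alpha = 1.142857 * 0.756672
= 0.8648


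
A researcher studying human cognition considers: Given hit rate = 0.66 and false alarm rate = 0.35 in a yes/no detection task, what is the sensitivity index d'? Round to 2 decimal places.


d' = z(HR) - z(FAR)
z(0.66) = 0.4125
z(0.35) = -0.3853
d' = 0.4125 - -0.3853
= 0.80


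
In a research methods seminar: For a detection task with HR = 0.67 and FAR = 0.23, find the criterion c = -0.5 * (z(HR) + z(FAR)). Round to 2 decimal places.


c = -0.5 * (z(HR) + z(FAR))
z(0.67) = 0.4399
z(0.23) = -0.7388
c = -0.5 * (0.4399 + -0.7388)
= -0.5 * -0.2989
= 0.15


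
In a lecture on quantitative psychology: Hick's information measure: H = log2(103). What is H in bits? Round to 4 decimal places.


H = log2(n)
H = log2(103)
= 6.6865


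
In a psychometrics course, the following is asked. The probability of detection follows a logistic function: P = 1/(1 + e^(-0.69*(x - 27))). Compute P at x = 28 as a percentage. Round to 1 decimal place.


P(x) = 1/(1 + e^(-0.69*(28 - 27)))
Exponent = -0.69 * 1 = -0.69
e^(-0.69) = 0.501576
P = 1/(1 + 0.501576) = 0.665967
Percentage = 66.6


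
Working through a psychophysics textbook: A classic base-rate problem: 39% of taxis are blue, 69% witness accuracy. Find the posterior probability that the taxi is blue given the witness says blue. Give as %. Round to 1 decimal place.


P(blue | says blue) = P(says blue | blue)*P(blue) / [P(says blue | blue)*P(blue) + P(says blue | not blue)*P(not blue)]
Numerator = 0.69 * 0.39 = 0.2691
False identification = 0.31 * 0.61 = 0.1891
P = 0.2691 / (0.2691 + 0.1891)
= 0.2691 / 0.4582
As percentage = 58.7


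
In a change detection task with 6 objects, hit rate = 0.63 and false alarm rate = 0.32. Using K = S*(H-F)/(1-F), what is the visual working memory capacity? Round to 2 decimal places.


K = S * (H - F) / (1 - F)
H - F = 0.31
1 - F = 0.68
K = 6 * 0.31 / 0.68
= 2.74


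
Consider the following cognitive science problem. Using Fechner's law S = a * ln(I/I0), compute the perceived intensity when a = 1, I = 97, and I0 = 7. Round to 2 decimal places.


S = 1 * ln(97/7)
I/I0 = 13.857143
ln(13.857143) = 2.6288
S = 1 * 2.6288
= 2.63


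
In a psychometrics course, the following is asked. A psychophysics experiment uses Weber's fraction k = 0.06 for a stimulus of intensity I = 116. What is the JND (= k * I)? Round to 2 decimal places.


JND = k * I
JND = 0.06 * 116
= 6.96


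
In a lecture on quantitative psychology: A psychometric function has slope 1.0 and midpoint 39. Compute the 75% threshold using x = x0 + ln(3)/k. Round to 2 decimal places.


At P = 0.75: 0.75 = 1/(1 + e^(-k*(x-x0)))
Solving: e^(-k*(x-x0)) = 1/3
x = x0 + ln(3)/k
ln(3) = 1.0986
x = 39 + 1.0986/1.0
= 39 + 1.0986
= 40.10


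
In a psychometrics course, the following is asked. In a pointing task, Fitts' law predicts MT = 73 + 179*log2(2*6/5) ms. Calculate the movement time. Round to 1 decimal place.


MT = 73 + 179 * log2(2*6/5)
2D/W = 2.4
log2(2.4) = 1.263
MT = 73 + 179 * 1.263
= 299.1 ms


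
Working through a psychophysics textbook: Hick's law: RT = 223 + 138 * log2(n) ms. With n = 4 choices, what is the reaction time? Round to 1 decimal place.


RT = 223 + 138 * log2(4)
log2(4) = 2.0
RT = 223 + 138 * 2.0
= 223 + 276.0
= 499.0 ms


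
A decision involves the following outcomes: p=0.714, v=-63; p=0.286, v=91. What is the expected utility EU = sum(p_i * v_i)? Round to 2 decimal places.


EU = sum(p_i * v_i)
0.714 * -63 = -44.982
0.286 * 91 = 26.026
EU = -44.982 + 26.026
= -18.96


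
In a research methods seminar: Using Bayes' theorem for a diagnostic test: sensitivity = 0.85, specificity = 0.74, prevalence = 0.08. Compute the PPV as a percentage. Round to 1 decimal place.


PPV = (sens * prev) / (sens * prev + (1-spec) * (1-prev))
Numerator = 0.85 * 0.08 = 0.068
P(positive and no disease) = (1 - spec) * (1 - prev) = (1 - 0.74) * (1 - 0.08) = 0.2392
Denominator = 0.068 + 0.2392 = 0.3072
PPV = 0.068 / 0.3072 = 0.221354
As percentage = 22.1


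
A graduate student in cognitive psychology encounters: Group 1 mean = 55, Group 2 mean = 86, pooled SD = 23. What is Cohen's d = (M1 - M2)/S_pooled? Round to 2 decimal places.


Cohen's d = (M1 - M2) / S_pooled
= (55 - 86) / 23
= -31 / 23
= -1.35


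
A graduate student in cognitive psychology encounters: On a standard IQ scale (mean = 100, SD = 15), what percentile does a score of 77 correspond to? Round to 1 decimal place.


z = (IQ - mean) / SD
z = (77 - 100) / 15 = -1.5333
Percentile = Phi(-1.5333) * 100
Phi(-1.5333) = 0.062601
= 6.3


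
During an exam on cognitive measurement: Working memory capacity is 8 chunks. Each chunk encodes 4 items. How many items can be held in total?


Total items = chunks * items_per_chunk
= 8 * 4
= 32


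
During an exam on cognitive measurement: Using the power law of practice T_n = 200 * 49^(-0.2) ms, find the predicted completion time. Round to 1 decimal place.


T_n = 200 * 49^(-0.2)
49^(-0.2) = 0.459157
T_n = 200 * 0.459157
= 91.8 ms


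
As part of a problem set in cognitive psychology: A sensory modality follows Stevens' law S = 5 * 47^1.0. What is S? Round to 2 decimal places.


S = 5 * 47^1.0
47^1.0 = 47.0
S = 5 * 47.0
= 235.00


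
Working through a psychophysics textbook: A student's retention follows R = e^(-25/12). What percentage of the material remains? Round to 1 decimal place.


R = e^(-t/S)
-t/S = -25/12 = -2.083333
R = e^(-2.083333) = 0.124515
Percentage = 0.124515 * 100
= 12.5


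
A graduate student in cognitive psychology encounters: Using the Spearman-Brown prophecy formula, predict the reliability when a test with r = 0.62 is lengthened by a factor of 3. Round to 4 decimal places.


r_new = n*r / (1 + (n-1)*r)
Numerator = 3 * 0.62 = 1.86
Denominator = 1 + 2 * 0.62 = 2.24
r_new = 1.86 / 2.24
= 0.8304


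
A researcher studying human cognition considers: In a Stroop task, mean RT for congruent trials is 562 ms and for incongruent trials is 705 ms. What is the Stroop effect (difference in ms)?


Stroop effect = RT(incongruent) - RT(congruent)
= 705 - 562
= 143 ms


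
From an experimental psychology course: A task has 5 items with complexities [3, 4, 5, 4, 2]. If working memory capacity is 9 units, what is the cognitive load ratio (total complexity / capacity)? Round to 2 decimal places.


Total complexity = 3 + 4 + 5 + 4 + 2 = 18
Load = total / capacity = 18 / 9
= 2.00


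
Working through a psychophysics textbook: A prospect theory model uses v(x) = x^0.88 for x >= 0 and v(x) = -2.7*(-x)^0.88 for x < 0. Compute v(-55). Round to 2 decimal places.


Since x = -55 < 0, use v(x) = -lambda*(-x)^alpha
(-x) = 55
55^0.88 = 34.0032
v(-55) = -2.7 * 34.0032
= -91.81


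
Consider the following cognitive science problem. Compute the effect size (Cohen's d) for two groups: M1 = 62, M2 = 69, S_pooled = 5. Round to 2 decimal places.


Cohen's d = (M1 - M2) / S_pooled
= (62 - 69) / 5
= -7 / 5
= -1.40


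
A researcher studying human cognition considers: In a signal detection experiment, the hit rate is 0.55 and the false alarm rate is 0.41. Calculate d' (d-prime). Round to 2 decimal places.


d' = z(HR) - z(FAR)
z(0.55) = 0.1257
z(0.41) = -0.2275
d' = 0.1257 - -0.2275
= 0.35


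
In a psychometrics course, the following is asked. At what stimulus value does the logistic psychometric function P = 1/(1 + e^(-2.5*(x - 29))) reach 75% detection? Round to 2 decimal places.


At P = 0.75: 0.75 = 1/(1 + e^(-k*(x-x0)))
Solving: e^(-k*(x-x0)) = 1/3
x = x0 + ln(3)/k
ln(3) = 1.0986
x = 29 + 1.0986/2.5
= 29 + 0.4394
= 29.44


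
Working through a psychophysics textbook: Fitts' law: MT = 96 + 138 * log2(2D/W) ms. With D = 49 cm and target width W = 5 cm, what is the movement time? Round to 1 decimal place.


MT = 96 + 138 * log2(2*49/5)
2D/W = 19.6
log2(19.6) = 4.2928
MT = 96 + 138 * 4.2928
= 688.4 ms


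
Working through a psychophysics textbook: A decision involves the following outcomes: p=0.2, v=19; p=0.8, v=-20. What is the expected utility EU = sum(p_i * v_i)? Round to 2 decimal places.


EU = sum(p_i * v_i)
0.2 * 19 = 3.8
0.8 * -20 = -16.0
EU = 3.8 + -16.0
= -12.20


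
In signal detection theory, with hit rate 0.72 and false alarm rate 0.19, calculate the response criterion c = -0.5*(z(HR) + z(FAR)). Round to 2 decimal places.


c = -0.5 * (z(HR) + z(FAR))
z(0.72) = 0.5828
z(0.19) = -0.8779
c = -0.5 * (0.5828 + -0.8779)
= -0.5 * -0.2951
= 0.15


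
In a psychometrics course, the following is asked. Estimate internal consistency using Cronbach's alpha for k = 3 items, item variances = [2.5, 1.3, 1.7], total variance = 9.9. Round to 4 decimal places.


alpha = (k/(k-1)) * (1 - sum(s_i^2)/s_total^2)
sum(item variances) = 5.5
k/(k-1) = 3/2 = 1.5
1 - 5.5/9.9 = 1 - 0.555556 = 0.444444
alpha = 1.5 * 0.444444
= 0.6667


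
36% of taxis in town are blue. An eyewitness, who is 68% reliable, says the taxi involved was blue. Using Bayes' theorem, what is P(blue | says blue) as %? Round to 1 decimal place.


P(blue | says blue) = P(says blue | blue)*P(blue) / [P(says blue | blue)*P(blue) + P(says blue | not blue)*P(not blue)]
Numerator = 0.68 * 0.36 = 0.2448
False identification = 0.32 * 0.64 = 0.2048
P = 0.2448 / (0.2448 + 0.2048)
= 0.2448 / 0.4496
As percentage = 54.4


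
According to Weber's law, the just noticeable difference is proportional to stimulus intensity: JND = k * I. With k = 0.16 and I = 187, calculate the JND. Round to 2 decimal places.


JND = k * I
JND = 0.16 * 187
= 29.92


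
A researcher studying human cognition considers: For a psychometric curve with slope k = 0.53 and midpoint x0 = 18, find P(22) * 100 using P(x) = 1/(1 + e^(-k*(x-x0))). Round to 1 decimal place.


P(x) = 1/(1 + e^(-0.53*(22 - 18)))
Exponent = -0.53 * 4 = -2.12
e^(-2.12) = 0.120032
P = 1/(1 + 0.120032) = 0.892832
Percentage = 89.3


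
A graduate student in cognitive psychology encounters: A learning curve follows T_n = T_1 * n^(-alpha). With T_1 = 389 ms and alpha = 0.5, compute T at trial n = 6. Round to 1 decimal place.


T_n = 389 * 6^(-0.5)
6^(-0.5) = 0.408248
T_n = 389 * 0.408248
= 158.8 ms


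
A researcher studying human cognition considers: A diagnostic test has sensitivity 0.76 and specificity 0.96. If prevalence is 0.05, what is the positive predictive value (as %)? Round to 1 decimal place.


PPV = (sens * prev) / (sens * prev + (1-spec) * (1-prev))
Numerator = 0.76 * 0.05 = 0.038
P(positive and no disease) = (1 - spec) * (1 - prev) = (1 - 0.96) * (1 - 0.05) = 0.038
Denominator = 0.038 + 0.038 = 0.076
PPV = 0.038 / 0.076 = 0.5
As percentage = 50.0


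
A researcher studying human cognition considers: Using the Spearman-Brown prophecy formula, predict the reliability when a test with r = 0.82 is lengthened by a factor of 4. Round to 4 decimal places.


r_new = n*r / (1 + (n-1)*r)
Numerator = 4 * 0.82 = 3.28
Denominator = 1 + 3 * 0.82 = 3.46
r_new = 3.28 / 3.46
= 0.9480


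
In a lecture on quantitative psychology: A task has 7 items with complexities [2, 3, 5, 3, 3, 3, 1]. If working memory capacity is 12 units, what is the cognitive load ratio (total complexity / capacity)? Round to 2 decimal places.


Total complexity = 2 + 3 + 5 + 3 + 3 + 3 + 1 = 20
Load = total / capacity = 20 / 12
= 1.67


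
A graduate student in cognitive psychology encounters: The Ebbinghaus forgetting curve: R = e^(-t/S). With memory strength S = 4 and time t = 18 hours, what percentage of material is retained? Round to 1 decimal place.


R = e^(-t/S)
-t/S = -18/4 = -4.5
R = e^(-4.5) = 0.011109
Percentage = 0.011109 * 100
= 1.1
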